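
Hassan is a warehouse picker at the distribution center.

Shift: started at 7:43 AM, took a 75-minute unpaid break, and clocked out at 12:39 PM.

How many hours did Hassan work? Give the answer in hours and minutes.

Shift: 7:43 AM–12:39 PM = 4 h 56 min; less 75 min break → 3 h 41 min

3 h 41 min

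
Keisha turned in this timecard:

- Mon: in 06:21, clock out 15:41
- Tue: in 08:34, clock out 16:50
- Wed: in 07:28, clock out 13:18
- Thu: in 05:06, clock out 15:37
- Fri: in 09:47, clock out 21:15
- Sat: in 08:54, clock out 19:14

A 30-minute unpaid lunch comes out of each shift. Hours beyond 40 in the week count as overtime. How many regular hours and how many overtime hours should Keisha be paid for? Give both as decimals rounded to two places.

Mon: 06:21–15:41 = 9 h 20 min; less 30 min break → 8 h 50 min
Tue: 08:34–16:50 = 8 h 16 min; less 30 min break → 7 h 46 min
Wed: 07:28–13:18 = 5 h 50 min; less 30 min break → 5 h 20 min
Thu: 05:06–15:37 = 10 h 31 min; less 30 min break → 10 h 1 min
Fri: 09:47–21:15 = 11 h 28 min; less 30 min break → 10 h 58 min
Sat: 08:54–19:14 = 10 h 20 min; less 30 min break → 9 h 50 min
Total worked: 52 h 45 min = 52.75 h.
Threshold 40 h → overtime 12 h 45 min, regular 40 h 0 min.

Regular 40.00 hours, overtime 12.75 hours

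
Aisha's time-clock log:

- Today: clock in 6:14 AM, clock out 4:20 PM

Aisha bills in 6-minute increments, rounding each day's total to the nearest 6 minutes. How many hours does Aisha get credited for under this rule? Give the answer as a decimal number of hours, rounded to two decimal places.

10.10 hours

Today: 6:14 AM–4:20 PM = 10 h 6 min → rounds to 10 h 6 min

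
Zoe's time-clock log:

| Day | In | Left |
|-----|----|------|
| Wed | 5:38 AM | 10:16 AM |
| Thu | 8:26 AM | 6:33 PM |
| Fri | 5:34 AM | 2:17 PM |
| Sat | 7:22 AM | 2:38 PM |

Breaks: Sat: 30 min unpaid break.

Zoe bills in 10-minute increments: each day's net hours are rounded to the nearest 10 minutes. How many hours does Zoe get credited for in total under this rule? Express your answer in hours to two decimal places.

30.33 hours

Wed: 5:38 AM–10:16 AM = 4 h 38 min → rounds to 4 h 40 min
Thu: 8:26 AM–6:33 PM = 10 h 7 min → rounds to 10 h 10 min
Fri: 5:34 AM–2:17 PM = 8 h 43 min → rounds to 8 h 40 min
Sat: 7:22 AM–2:38 PM = 7 h 16 min − 30 min = 6 h 46 min → rounds to 6 h 50 min
Total credited: 30 h 20 min.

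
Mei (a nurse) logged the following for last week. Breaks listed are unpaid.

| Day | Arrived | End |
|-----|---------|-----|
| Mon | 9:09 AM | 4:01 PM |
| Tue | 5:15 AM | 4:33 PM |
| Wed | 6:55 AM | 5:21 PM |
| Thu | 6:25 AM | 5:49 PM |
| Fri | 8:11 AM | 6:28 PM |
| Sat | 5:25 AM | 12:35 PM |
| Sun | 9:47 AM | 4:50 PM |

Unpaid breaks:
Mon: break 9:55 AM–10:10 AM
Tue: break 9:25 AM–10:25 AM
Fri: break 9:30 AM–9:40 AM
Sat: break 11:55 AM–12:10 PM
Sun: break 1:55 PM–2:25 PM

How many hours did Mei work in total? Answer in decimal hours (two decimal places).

62.33 hours

Mon: 9:09 AM–4:01 PM = 6 h 52 min; less 15 min break → 6 h 37 min
Tue: 5:15 AM–4:33 PM = 11 h 18 min; less 60 min break → 10 h 18 min
Wed: 6:55 AM–5:21 PM = 10 h 26 min
Thu: 6:25 AM–5:49 PM = 11 h 24 min
Fri: 8:11 AM–6:28 PM = 10 h 17 min; less 10 min break → 10 h 7 min
Sat: 5:25 AM–12:35 PM = 7 h 10 min; less 15 min break → 6 h 55 min
Sun: 9:47 AM–4:50 PM = 7 h 3 min; less 30 min break → 6 h 33 min
Total: 6 h 37 min + 10 h 18 min + 10 h 26 min + 11 h 24 min + 10 h 7 min + 6 h 55 min + 6 h 33 min = 62 h 20 min.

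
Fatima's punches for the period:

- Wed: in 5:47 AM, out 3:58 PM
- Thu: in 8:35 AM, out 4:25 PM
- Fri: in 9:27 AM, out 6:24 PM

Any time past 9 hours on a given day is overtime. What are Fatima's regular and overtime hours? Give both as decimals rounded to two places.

Wed: 5:47 AM–3:58 PM = 10 h 11 min
Thu: 8:35 AM–4:25 PM = 7 h 50 min
Fri: 9:27 AM–6:24 PM = 8 h 57 min
Wed reg 9 h 0 min / OT 1 h 11 min; Thu reg 7 h 50 min / OT 0 h 0 min; Fri reg 8 h 57 min / OT 0 h 0 min.
Totals: regular 25 h 47 min, overtime 1 h 11 min.

Regular 25.78 hours, overtime 1.18 hours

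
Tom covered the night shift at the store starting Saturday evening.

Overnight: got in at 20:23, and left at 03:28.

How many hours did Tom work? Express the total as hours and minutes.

Overnight: 20:23 → midnight = 3 h 37 min; midnight → 03:28 = 3 h 28 min; span 7 h 5 min

7 h 5 min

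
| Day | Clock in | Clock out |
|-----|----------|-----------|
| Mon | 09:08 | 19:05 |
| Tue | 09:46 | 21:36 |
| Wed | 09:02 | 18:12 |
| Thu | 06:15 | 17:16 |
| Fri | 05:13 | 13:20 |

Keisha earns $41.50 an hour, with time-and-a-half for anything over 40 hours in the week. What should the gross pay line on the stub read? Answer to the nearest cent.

$2287.69

Mon: 09:08–19:05 = 9 h 57 min
Tue: 09:46–21:36 = 11 h 50 min
Wed: 09:02–18:12 = 9 h 10 min
Thu: 06:15–17:16 = 11 h 1 min
Fri: 05:13–13:20 = 8 h 7 min
Total worked: 50 h 5 min = 3005 min.
Regular 40 h 0 min = 2400 min at $41.50/h; overtime 10 h 5 min = 605 min at $62.25/h.
Pay = (2400 × $41.50 + 605 × $62.25) ÷ 60 = $2287.69.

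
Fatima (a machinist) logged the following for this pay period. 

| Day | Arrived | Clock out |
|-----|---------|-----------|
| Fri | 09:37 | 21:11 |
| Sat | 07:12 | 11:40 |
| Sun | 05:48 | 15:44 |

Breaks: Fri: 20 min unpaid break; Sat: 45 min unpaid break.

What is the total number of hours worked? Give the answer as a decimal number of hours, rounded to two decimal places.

Fri: 09:37–21:11 = 11 h 34 min; less 20 min break → 11 h 14 min
Sat: 07:12–11:40 = 4 h 28 min; less 45 min break → 3 h 43 min
Sun: 05:48–15:44 = 9 h 56 min
Total: 11 h 14 min + 3 h 43 min + 9 h 56 min = 24 h 53 min.

24.88 hours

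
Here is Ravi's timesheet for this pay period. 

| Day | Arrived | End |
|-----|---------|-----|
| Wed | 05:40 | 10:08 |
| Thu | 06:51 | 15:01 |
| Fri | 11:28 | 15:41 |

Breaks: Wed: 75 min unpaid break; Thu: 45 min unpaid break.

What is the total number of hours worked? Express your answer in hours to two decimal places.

14.85 hours

Wed: 05:40–10:08 = 4 h 28 min; less 75 min break → 3 h 13 min
Thu: 06:51–15:01 = 8 h 10 min; less 45 min break → 7 h 25 min
Fri: 11:28–15:41 = 4 h 13 min
Total: 3 h 13 min + 7 h 25 min + 4 h 13 min = 14 h 51 min.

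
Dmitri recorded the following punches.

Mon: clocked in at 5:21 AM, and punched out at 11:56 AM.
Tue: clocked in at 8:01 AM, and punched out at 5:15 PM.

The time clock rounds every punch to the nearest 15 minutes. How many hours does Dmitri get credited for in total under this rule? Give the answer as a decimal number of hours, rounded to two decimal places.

16.00 hours

Mon: in 5:21 AM→5:15 AM, out 11:56 AM→12:00 PM; 6 h 45 min
Tue: in 8:01 AM→8:00 AM, out 5:15 PM→5:15 PM; 9 h 15 min
Total credited: 16 h 0 min.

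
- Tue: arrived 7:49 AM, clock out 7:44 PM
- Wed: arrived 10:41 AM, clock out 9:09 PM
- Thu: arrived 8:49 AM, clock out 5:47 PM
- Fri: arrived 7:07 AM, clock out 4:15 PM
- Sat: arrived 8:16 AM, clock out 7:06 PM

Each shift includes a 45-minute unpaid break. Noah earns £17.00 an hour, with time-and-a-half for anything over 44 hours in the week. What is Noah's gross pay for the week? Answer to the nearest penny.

£838.95

Tue: 7:49 AM–7:44 PM = 11 h 55 min; less 45 min break → 11 h 10 min
Wed: 10:41 AM–9:09 PM = 10 h 28 min; less 45 min break → 9 h 43 min
Thu: 8:49 AM–5:47 PM = 8 h 58 min; less 45 min break → 8 h 13 min
Fri: 7:07 AM–4:15 PM = 9 h 8 min; less 45 min break → 8 h 23 min
Sat: 8:16 AM–7:06 PM = 10 h 50 min; less 45 min break → 10 h 5 min
Total worked: 47 h 34 min = 2854 min.
Regular 44 h 0 min = 2640 min at £17.00/h; overtime 3 h 34 min = 214 min at £25.50/h.
Pay = (2640 × £17.00 + 214 × £25.50) ÷ 60 = £838.95.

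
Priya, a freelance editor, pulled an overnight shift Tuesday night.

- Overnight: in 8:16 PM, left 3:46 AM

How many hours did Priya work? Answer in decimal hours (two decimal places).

7.50 hours

Overnight: 8:16 PM → midnight = 3 h 44 min; midnight → 3:46 AM = 3 h 46 min; span 7 h 30 min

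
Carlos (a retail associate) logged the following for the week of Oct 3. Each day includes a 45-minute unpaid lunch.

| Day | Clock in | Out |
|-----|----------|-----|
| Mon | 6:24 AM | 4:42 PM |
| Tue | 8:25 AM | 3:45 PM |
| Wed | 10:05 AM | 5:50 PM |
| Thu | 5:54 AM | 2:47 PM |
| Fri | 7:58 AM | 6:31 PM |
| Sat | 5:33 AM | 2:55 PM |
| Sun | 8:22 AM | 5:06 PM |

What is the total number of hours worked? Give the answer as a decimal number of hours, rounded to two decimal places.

57.67 hours

Mon: 6:24 AM–4:42 PM = 10 h 18 min; less 45 min break → 9 h 33 min
Tue: 8:25 AM–3:45 PM = 7 h 20 min; less 45 min break → 6 h 35 min
Wed: 10:05 AM–5:50 PM = 7 h 45 min; less 45 min break → 7 h 0 min
Thu: 5:54 AM–2:47 PM = 8 h 53 min; less 45 min break → 8 h 8 min
Fri: 7:58 AM–6:31 PM = 10 h 33 min; less 45 min break → 9 h 48 min
Sat: 5:33 AM–2:55 PM = 9 h 22 min; less 45 min break → 8 h 37 min
Sun: 8:22 AM–5:06 PM = 8 h 44 min; less 45 min break → 7 h 59 min
Total: 9 h 33 min + 6 h 35 min + 7 h 0 min + 8 h 8 min + 9 h 48 min + 8 h 37 min + 7 h 59 min = 57 h 40 min.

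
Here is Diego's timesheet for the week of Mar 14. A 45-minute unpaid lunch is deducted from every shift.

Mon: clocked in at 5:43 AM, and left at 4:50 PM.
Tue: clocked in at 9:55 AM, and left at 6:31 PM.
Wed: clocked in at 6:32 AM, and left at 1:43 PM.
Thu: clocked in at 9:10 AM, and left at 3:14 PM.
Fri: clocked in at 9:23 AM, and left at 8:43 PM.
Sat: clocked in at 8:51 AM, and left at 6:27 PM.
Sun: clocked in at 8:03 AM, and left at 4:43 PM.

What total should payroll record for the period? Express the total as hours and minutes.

57 h 19 min

Mon: 5:43 AM–4:50 PM = 11 h 7 min; less 45 min break → 10 h 22 min
Tue: 9:55 AM–6:31 PM = 8 h 36 min; less 45 min break → 7 h 51 min
Wed: 6:32 AM–1:43 PM = 7 h 11 min; less 45 min break → 6 h 26 min
Thu: 9:10 AM–3:14 PM = 6 h 4 min; less 45 min break → 5 h 19 min
Fri: 9:23 AM–8:43 PM = 11 h 20 min; less 45 min break → 10 h 35 min
Sat: 8:51 AM–6:27 PM = 9 h 36 min; less 45 min break → 8 h 51 min
Sun: 8:03 AM–4:43 PM = 8 h 40 min; less 45 min break → 7 h 55 min
Total: 10 h 22 min + 7 h 51 min + 6 h 26 min + 5 h 19 min + 10 h 35 min + 8 h 51 min + 7 h 55 min = 57 h 19 min.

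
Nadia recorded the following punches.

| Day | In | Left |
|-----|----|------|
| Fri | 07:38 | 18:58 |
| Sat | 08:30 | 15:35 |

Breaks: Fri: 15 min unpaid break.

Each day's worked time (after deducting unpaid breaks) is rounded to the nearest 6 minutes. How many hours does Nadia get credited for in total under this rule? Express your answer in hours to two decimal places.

Fri: 07:38–18:58 = 11 h 20 min − 15 min = 11 h 5 min → rounds to 11 h 6 min
Sat: 08:30–15:35 = 7 h 5 min → rounds to 7 h 6 min
Total credited: 18 h 12 min.

18.20 hours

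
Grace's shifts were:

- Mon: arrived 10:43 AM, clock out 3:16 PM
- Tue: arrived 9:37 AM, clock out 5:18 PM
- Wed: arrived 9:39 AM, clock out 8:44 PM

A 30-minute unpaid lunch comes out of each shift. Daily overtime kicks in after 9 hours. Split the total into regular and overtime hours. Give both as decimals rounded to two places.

Regular 20.23 hours, overtime 1.58 hours

Mon: 10:43 AM–3:16 PM = 4 h 33 min; less 30 min break → 4 h 3 min
Tue: 9:37 AM–5:18 PM = 7 h 41 min; less 30 min break → 7 h 11 min
Wed: 9:39 AM–8:44 PM = 11 h 5 min; less 30 min break → 10 h 35 min
Mon reg 4 h 3 min / OT 0 h 0 min; Tue reg 7 h 11 min / OT 0 h 0 min; Wed reg 9 h 0 min / OT 1 h 35 min.
Totals: regular 20 h 14 min, overtime 1 h 35 min.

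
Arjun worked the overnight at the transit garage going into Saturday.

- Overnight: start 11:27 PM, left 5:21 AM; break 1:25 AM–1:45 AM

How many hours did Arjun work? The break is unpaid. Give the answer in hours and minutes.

Overnight: 11:27 PM → midnight = 0 h 33 min; midnight → 5:21 AM = 5 h 21 min; span 5 h 54 min; less 20 min break → 5 h 34 min

5 h 34 min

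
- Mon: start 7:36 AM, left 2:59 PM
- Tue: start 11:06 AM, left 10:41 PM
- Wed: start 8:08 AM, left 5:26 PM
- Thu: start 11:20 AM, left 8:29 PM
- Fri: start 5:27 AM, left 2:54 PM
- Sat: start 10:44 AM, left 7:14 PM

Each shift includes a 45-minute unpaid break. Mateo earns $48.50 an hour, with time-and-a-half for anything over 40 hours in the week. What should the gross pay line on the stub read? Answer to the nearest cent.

Mon: 7:36 AM–2:59 PM = 7 h 23 min; less 45 min break → 6 h 38 min
Tue: 11:06 AM–10:41 PM = 11 h 35 min; less 45 min break → 10 h 50 min
Wed: 8:08 AM–5:26 PM = 9 h 18 min; less 45 min break → 8 h 33 min
Thu: 11:20 AM–8:29 PM = 9 h 9 min; less 45 min break → 8 h 24 min
Fri: 5:27 AM–2:54 PM = 9 h 27 min; less 45 min break → 8 h 42 min
Sat: 10:44 AM–7:14 PM = 8 h 30 min; less 45 min break → 7 h 45 min
Total worked: 50 h 52 min = 3052 min.
Regular 40 h 0 min = 2400 min at $48.50/h; overtime 10 h 52 min = 652 min at $72.75/h.
Pay = (2400 × $48.50 + 652 × $72.75) ÷ 60 = $2730.55.

$2730.55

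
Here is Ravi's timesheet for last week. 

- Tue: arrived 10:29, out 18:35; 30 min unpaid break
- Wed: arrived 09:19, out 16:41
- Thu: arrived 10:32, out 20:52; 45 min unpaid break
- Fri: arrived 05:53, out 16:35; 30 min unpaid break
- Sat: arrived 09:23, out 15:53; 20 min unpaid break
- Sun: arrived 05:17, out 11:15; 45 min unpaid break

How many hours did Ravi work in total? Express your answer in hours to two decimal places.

Tue: 10:29–18:35 = 8 h 6 min; less 30 min break → 7 h 36 min
Wed: 09:19–16:41 = 7 h 22 min
Thu: 10:32–20:52 = 10 h 20 min; less 45 min break → 9 h 35 min
Fri: 05:53–16:35 = 10 h 42 min; less 30 min break → 10 h 12 min
Sat: 09:23–15:53 = 6 h 30 min; less 20 min break → 6 h 10 min
Sun: 05:17–11:15 = 5 h 58 min; less 45 min break → 5 h 13 min
Total: 7 h 36 min + 7 h 22 min + 9 h 35 min + 10 h 12 min + 6 h 10 min + 5 h 13 min = 46 h 8 min.

46.13 hours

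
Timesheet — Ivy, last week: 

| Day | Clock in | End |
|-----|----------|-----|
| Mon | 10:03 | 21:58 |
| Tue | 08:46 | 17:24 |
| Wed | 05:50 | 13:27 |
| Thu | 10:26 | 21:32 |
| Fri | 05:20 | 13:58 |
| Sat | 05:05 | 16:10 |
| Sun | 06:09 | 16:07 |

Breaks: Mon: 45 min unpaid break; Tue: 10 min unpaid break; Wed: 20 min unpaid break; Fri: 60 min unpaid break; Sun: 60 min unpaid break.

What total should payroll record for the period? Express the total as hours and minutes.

65 h 42 min

Mon: 10:03–21:58 = 11 h 55 min; less 45 min break → 11 h 10 min
Tue: 08:46–17:24 = 8 h 38 min; less 10 min break → 8 h 28 min
Wed: 05:50–13:27 = 7 h 37 min; less 20 min break → 7 h 17 min
Thu: 10:26–21:32 = 11 h 6 min
Fri: 05:20–13:58 = 8 h 38 min; less 60 min break → 7 h 38 min
Sat: 05:05–16:10 = 11 h 5 min
Sun: 06:09–16:07 = 9 h 58 min; less 60 min break → 8 h 58 min
Total: 11 h 10 min + 8 h 28 min + 7 h 17 min + 11 h 6 min + 7 h 38 min + 11 h 5 min + 8 h 58 min = 65 h 42 min.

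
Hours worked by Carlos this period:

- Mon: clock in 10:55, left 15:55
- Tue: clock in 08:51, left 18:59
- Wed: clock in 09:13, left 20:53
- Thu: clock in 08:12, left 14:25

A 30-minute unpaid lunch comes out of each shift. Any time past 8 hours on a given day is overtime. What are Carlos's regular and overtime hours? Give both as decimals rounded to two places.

Mon: 10:55–15:55 = 5 h 0 min; less 30 min break → 4 h 30 min
Tue: 08:51–18:59 = 10 h 8 min; less 30 min break → 9 h 38 min
Wed: 09:13–20:53 = 11 h 40 min; less 30 min break → 11 h 10 min
Thu: 08:12–14:25 = 6 h 13 min; less 30 min break → 5 h 43 min
Mon reg 4 h 30 min / OT 0 h 0 min; Tue reg 8 h 0 min / OT 1 h 38 min; Wed reg 8 h 0 min / OT 3 h 10 min; Thu reg 5 h 43 min / OT 0 h 0 min.
Totals: regular 26 h 13 min, overtime 4 h 48 min.

Regular 26.22 hours, overtime 4.80 hours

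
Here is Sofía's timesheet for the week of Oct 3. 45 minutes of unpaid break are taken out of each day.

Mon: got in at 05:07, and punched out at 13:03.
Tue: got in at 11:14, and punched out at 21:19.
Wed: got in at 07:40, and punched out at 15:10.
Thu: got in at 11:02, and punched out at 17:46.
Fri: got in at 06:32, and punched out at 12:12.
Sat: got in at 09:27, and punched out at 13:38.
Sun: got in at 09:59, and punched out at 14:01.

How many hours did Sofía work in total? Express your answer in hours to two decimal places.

Mon: 05:07–13:03 = 7 h 56 min; less 45 min break → 7 h 11 min
Tue: 11:14–21:19 = 10 h 5 min; less 45 min break → 9 h 20 min
Wed: 07:40–15:10 = 7 h 30 min; less 45 min break → 6 h 45 min
Thu: 11:02–17:46 = 6 h 44 min; less 45 min break → 5 h 59 min
Fri: 06:32–12:12 = 5 h 40 min; less 45 min break → 4 h 55 min
Sat: 09:27–13:38 = 4 h 11 min; less 45 min break → 3 h 26 min
Sun: 09:59–14:01 = 4 h 2 min; less 45 min break → 3 h 17 min
Total: 7 h 11 min + 9 h 20 min + 6 h 45 min + 5 h 59 min + 4 h 55 min + 3 h 26 min + 3 h 17 min = 40 h 53 min.

40.88 hours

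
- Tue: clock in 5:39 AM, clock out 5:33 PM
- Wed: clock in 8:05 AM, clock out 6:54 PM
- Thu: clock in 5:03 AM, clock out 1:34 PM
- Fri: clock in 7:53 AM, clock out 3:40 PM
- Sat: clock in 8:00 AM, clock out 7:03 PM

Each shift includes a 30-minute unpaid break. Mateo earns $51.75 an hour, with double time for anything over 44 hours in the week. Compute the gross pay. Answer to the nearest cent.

Tue: 5:39 AM–5:33 PM = 11 h 54 min; less 30 min break → 11 h 24 min
Wed: 8:05 AM–6:54 PM = 10 h 49 min; less 30 min break → 10 h 19 min
Thu: 5:03 AM–1:34 PM = 8 h 31 min; less 30 min break → 8 h 1 min
Fri: 7:53 AM–3:40 PM = 7 h 47 min; less 30 min break → 7 h 17 min
Sat: 8:00 AM–7:03 PM = 11 h 3 min; less 30 min break → 10 h 33 min
Total worked: 47 h 34 min = 2854 min.
Regular 44 h 0 min = 2640 min at $51.75/h; overtime 3 h 34 min = 214 min at $103.50/h.
Pay = (2640 × $51.75 + 214 × $103.50) ÷ 60 = $2646.15.

$2646.15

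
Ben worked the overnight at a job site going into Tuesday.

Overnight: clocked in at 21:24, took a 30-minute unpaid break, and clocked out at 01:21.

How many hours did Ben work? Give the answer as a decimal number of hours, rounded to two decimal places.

3.45 hours

Overnight: 21:24 → midnight = 2 h 36 min; midnight → 01:21 = 1 h 21 min; span 3 h 57 min; less 30 min break → 3 h 27 min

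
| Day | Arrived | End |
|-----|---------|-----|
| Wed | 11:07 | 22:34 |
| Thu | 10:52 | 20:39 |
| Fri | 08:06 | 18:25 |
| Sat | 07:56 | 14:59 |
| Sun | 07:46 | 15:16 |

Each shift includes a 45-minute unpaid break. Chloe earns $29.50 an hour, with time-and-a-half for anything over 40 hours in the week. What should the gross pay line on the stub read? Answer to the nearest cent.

$1283.99

Wed: 11:07–22:34 = 11 h 27 min; less 45 min break → 10 h 42 min
Thu: 10:52–20:39 = 9 h 47 min; less 45 min break → 9 h 2 min
Fri: 08:06–18:25 = 10 h 19 min; less 45 min break → 9 h 34 min
Sat: 07:56–14:59 = 7 h 3 min; less 45 min break → 6 h 18 min
Sun: 07:46–15:16 = 7 h 30 min; less 45 min break → 6 h 45 min
Total worked: 42 h 21 min = 2541 min.
Regular 40 h 0 min = 2400 min at $29.50/h; overtime 2 h 21 min = 141 min at $44.25/h.
Pay = (2400 × $29.50 + 141 × $44.25) ÷ 60 = $1283.99.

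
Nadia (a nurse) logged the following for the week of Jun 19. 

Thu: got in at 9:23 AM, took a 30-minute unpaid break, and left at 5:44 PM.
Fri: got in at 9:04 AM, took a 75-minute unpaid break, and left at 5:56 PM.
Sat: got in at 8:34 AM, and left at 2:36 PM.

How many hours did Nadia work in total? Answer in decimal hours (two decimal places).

21.50 hours

Thu: 9:23 AM–5:44 PM = 8 h 21 min; less 30 min break → 7 h 51 min
Fri: 9:04 AM–5:56 PM = 8 h 52 min; less 75 min break → 7 h 37 min
Sat: 8:34 AM–2:36 PM = 6 h 2 min
Total: 7 h 51 min + 7 h 37 min + 6 h 2 min = 21 h 30 min.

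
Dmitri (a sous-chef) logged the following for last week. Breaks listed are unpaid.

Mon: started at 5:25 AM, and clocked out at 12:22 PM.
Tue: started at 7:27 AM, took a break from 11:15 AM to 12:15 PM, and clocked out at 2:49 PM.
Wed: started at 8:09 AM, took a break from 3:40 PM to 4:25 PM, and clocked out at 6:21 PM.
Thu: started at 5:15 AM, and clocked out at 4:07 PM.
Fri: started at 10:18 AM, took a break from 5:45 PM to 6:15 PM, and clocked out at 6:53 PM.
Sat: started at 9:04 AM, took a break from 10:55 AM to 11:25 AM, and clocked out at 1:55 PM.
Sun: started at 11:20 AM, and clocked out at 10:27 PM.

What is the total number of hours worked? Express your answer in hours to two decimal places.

57.18 hours

Mon: 5:25 AM–12:22 PM = 6 h 57 min
Tue: 7:27 AM–2:49 PM = 7 h 22 min; less 60 min break → 6 h 22 min
Wed: 8:09 AM–6:21 PM = 10 h 12 min; less 45 min break → 9 h 27 min
Thu: 5:15 AM–4:07 PM = 10 h 52 min
Fri: 10:18 AM–6:53 PM = 8 h 35 min; less 30 min break → 8 h 5 min
Sat: 9:04 AM–1:55 PM = 4 h 51 min; less 30 min break → 4 h 21 min
Sun: 11:20 AM–10:27 PM = 11 h 7 min
Total: 6 h 57 min + 6 h 22 min + 9 h 27 min + 10 h 52 min + 8 h 5 min + 4 h 21 min + 11 h 7 min = 57 h 11 min.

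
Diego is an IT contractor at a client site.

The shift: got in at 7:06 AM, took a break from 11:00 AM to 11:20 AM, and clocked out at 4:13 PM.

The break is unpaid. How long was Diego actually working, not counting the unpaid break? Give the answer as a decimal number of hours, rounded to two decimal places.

8.78 hours

The shift: 7:06 AM–4:13 PM = 9 h 7 min; less 20 min break → 8 h 47 min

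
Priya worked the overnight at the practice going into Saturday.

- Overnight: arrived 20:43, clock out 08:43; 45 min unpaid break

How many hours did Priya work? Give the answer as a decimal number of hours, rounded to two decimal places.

11.25 hours

Overnight: 20:43 → midnight = 3 h 17 min; midnight → 08:43 = 8 h 43 min; span 12 h 0 min; less 45 min break → 11 h 15 min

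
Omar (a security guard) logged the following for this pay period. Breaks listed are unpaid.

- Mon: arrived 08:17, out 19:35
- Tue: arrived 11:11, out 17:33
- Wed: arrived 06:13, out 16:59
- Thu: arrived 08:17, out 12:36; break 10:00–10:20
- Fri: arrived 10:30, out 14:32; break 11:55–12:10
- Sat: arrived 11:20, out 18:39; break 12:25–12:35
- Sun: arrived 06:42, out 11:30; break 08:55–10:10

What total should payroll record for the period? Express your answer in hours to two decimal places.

Mon: 08:17–19:35 = 11 h 18 min
Tue: 11:11–17:33 = 6 h 22 min
Wed: 06:13–16:59 = 10 h 46 min
Thu: 08:17–12:36 = 4 h 19 min; less 20 min break → 3 h 59 min
Fri: 10:30–14:32 = 4 h 2 min; less 15 min break → 3 h 47 min
Sat: 11:20–18:39 = 7 h 19 min; less 10 min break → 7 h 9 min
Sun: 06:42–11:30 = 4 h 48 min; less 75 min break → 3 h 33 min
Total: 11 h 18 min + 6 h 22 min + 10 h 46 min + 3 h 59 min + 3 h 47 min + 7 h 9 min + 3 h 33 min = 46 h 54 min.

46.90 hours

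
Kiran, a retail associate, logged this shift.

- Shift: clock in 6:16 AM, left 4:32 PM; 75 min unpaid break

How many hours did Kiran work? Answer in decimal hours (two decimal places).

9.02 hours

Shift: 6:16 AM–4:32 PM = 10 h 16 min; less 75 min break → 9 h 1 min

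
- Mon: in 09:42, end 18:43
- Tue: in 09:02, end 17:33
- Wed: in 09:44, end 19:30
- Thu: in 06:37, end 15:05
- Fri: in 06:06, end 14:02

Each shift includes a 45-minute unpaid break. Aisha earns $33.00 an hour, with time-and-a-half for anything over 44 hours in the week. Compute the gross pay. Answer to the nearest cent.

$1318.35

Mon: 09:42–18:43 = 9 h 1 min; less 45 min break → 8 h 16 min
Tue: 09:02–17:33 = 8 h 31 min; less 45 min break → 7 h 46 min
Wed: 09:44–19:30 = 9 h 46 min; less 45 min break → 9 h 1 min
Thu: 06:37–15:05 = 8 h 28 min; less 45 min break → 7 h 43 min
Fri: 06:06–14:02 = 7 h 56 min; less 45 min break → 7 h 11 min
Total worked: 39 h 57 min = 2397 min.
Regular 39 h 57 min = 2397 min at $33.00/h; overtime 0 h 0 min = 0 min at $49.50/h.
Pay = (2397 × $33.00 + 0 × $49.50) ÷ 60 = $1318.35.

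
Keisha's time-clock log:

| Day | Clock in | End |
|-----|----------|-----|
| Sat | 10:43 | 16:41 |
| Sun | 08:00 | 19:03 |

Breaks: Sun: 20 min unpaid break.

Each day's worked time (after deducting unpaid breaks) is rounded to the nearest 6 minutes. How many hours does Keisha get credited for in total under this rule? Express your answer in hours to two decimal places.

16.70 hours

Sat: 10:43–16:41 = 5 h 58 min → rounds to 6 h 0 min
Sun: 08:00–19:03 = 11 h 3 min − 20 min = 10 h 43 min → rounds to 10 h 42 min
Total credited: 16 h 42 min.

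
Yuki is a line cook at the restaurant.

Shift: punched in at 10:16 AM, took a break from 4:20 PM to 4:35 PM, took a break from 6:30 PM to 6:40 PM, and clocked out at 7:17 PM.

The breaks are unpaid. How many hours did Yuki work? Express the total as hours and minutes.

8 h 36 min

Shift: 10:16 AM–7:17 PM = 9 h 1 min; less 25 min break → 8 h 36 min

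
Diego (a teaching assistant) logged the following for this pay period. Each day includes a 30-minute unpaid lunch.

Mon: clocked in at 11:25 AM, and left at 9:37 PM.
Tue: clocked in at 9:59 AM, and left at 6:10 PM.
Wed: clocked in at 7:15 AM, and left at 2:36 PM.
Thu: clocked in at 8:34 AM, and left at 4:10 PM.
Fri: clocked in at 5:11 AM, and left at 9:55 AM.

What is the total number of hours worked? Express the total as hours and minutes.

Mon: 11:25 AM–9:37 PM = 10 h 12 min; less 30 min break → 9 h 42 min
Tue: 9:59 AM–6:10 PM = 8 h 11 min; less 30 min break → 7 h 41 min
Wed: 7:15 AM–2:36 PM = 7 h 21 min; less 30 min break → 6 h 51 min
Thu: 8:34 AM–4:10 PM = 7 h 36 min; less 30 min break → 7 h 6 min
Fri: 5:11 AM–9:55 AM = 4 h 44 min; less 30 min break → 4 h 14 min
Total: 9 h 42 min + 7 h 41 min + 6 h 51 min + 7 h 6 min + 4 h 14 min = 35 h 34 min.

35 h 34 min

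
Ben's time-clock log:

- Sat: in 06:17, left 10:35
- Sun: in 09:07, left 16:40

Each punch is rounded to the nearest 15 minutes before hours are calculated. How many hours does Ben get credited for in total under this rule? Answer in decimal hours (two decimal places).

Sat: in 06:17→06:15, out 10:35→10:30; 4 h 15 min
Sun: in 09:07→09:00, out 16:40→16:45; 7 h 45 min
Total credited: 12 h 0 min.

12.00 hours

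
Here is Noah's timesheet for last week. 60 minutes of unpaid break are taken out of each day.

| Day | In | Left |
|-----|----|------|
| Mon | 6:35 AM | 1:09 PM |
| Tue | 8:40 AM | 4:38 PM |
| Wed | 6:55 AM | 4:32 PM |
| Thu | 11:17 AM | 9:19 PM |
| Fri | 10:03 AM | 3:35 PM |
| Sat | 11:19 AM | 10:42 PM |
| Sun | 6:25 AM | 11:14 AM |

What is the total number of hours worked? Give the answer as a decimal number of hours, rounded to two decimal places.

Mon: 6:35 AM–1:09 PM = 6 h 34 min; less 60 min break → 5 h 34 min
Tue: 8:40 AM–4:38 PM = 7 h 58 min; less 60 min break → 6 h 58 min
Wed: 6:55 AM–4:32 PM = 9 h 37 min; less 60 min break → 8 h 37 min
Thu: 11:17 AM–9:19 PM = 10 h 2 min; less 60 min break → 9 h 2 min
Fri: 10:03 AM–3:35 PM = 5 h 32 min; less 60 min break → 4 h 32 min
Sat: 11:19 AM–10:42 PM = 11 h 23 min; less 60 min break → 10 h 23 min
Sun: 6:25 AM–11:14 AM = 4 h 49 min; less 60 min break → 3 h 49 min
Total: 5 h 34 min + 6 h 58 min + 8 h 37 min + 9 h 2 min + 4 h 32 min + 10 h 23 min + 3 h 49 min = 48 h 55 min.

48.92 hours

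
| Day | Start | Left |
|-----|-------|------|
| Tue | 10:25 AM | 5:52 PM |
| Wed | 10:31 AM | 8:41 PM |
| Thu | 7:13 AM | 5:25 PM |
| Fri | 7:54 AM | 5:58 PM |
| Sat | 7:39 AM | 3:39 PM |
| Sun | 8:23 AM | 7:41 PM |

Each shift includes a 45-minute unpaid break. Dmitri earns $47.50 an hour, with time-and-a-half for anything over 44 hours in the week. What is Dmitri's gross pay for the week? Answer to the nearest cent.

$2708.69

Tue: 10:25 AM–5:52 PM = 7 h 27 min; less 45 min break → 6 h 42 min
Wed: 10:31 AM–8:41 PM = 10 h 10 min; less 45 min break → 9 h 25 min
Thu: 7:13 AM–5:25 PM = 10 h 12 min; less 45 min break → 9 h 27 min
Fri: 7:54 AM–5:58 PM = 10 h 4 min; less 45 min break → 9 h 19 min
Sat: 7:39 AM–3:39 PM = 8 h 0 min; less 45 min break → 7 h 15 min
Sun: 8:23 AM–7:41 PM = 11 h 18 min; less 45 min break → 10 h 33 min
Total worked: 52 h 41 min = 3161 min.
Regular 44 h 0 min = 2640 min at $47.50/h; overtime 8 h 41 min = 521 min at $71.25/h.
Pay = (2640 × $47.50 + 521 × $71.25) ÷ 60 = $2708.69.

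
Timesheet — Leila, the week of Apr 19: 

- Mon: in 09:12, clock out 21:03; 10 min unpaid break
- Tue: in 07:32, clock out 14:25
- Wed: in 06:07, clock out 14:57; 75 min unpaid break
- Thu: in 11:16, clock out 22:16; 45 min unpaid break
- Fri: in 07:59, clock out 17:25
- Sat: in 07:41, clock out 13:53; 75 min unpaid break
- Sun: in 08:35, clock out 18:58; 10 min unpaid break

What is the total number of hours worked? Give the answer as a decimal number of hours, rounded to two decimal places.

Mon: 09:12–21:03 = 11 h 51 min; less 10 min break → 11 h 41 min
Tue: 07:32–14:25 = 6 h 53 min
Wed: 06:07–14:57 = 8 h 50 min; less 75 min break → 7 h 35 min
Thu: 11:16–22:16 = 11 h 0 min; less 45 min break → 10 h 15 min
Fri: 07:59–17:25 = 9 h 26 min
Sat: 07:41–13:53 = 6 h 12 min; less 75 min break → 4 h 57 min
Sun: 08:35–18:58 = 10 h 23 min; less 10 min break → 10 h 13 min
Total: 11 h 41 min + 6 h 53 min + 7 h 35 min + 10 h 15 min + 9 h 26 min + 4 h 57 min + 10 h 13 min = 61 h 0 min.

61.00 hours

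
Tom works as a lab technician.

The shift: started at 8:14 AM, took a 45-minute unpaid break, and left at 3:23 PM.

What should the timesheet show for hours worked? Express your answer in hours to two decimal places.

The shift: 8:14 AM–3:23 PM = 7 h 9 min; less 45 min break → 6 h 24 min

6.40 hours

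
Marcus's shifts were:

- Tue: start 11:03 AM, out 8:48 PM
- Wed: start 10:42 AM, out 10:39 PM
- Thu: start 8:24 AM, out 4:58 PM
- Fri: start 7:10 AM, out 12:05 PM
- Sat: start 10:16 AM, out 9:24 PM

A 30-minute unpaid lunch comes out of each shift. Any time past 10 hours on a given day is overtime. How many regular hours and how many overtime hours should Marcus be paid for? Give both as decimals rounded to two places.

Regular 41.73 hours, overtime 2.08 hours

Tue: 11:03 AM–8:48 PM = 9 h 45 min; less 30 min break → 9 h 15 min
Wed: 10:42 AM–10:39 PM = 11 h 57 min; less 30 min break → 11 h 27 min
Thu: 8:24 AM–4:58 PM = 8 h 34 min; less 30 min break → 8 h 4 min
Fri: 7:10 AM–12:05 PM = 4 h 55 min; less 30 min break → 4 h 25 min
Sat: 10:16 AM–9:24 PM = 11 h 8 min; less 30 min break → 10 h 38 min
Tue reg 9 h 15 min / OT 0 h 0 min; Wed reg 10 h 0 min / OT 1 h 27 min; Thu reg 8 h 4 min / OT 0 h 0 min; Fri reg 4 h 25 min / OT 0 h 0 min; Sat reg 10 h 0 min / OT 0 h 38 min.
Totals: regular 41 h 44 min, overtime 2 h 5 min.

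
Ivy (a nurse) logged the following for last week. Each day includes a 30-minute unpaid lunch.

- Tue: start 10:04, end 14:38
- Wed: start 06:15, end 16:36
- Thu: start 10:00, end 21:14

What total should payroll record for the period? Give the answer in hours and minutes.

Tue: 10:04–14:38 = 4 h 34 min; less 30 min break → 4 h 4 min
Wed: 06:15–16:36 = 10 h 21 min; less 30 min break → 9 h 51 min
Thu: 10:00–21:14 = 11 h 14 min; less 30 min break → 10 h 44 min
Total: 4 h 4 min + 9 h 51 min + 10 h 44 min = 24 h 39 min.

24 h 39 min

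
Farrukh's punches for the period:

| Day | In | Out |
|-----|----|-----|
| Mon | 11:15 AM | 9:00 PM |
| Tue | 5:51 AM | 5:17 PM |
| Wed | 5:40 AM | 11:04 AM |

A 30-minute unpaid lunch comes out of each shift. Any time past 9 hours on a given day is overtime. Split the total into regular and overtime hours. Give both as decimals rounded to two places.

Regular 22.90 hours, overtime 2.18 hours

Mon: 11:15 AM–9:00 PM = 9 h 45 min; less 30 min break → 9 h 15 min
Tue: 5:51 AM–5:17 PM = 11 h 26 min; less 30 min break → 10 h 56 min
Wed: 5:40 AM–11:04 AM = 5 h 24 min; less 30 min break → 4 h 54 min
Mon reg 9 h 0 min / OT 0 h 15 min; Tue reg 9 h 0 min / OT 1 h 56 min; Wed reg 4 h 54 min / OT 0 h 0 min.
Totals: regular 22 h 54 min, overtime 2 h 11 min.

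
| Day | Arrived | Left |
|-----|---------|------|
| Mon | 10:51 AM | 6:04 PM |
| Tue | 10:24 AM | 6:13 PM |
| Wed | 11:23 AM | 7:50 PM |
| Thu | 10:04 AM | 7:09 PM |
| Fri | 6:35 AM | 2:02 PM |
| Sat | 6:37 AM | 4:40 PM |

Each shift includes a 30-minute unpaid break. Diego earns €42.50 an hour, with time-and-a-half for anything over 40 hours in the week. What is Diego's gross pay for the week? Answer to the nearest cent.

€2150.50

Mon: 10:51 AM–6:04 PM = 7 h 13 min; less 30 min break → 6 h 43 min
Tue: 10:24 AM–6:13 PM = 7 h 49 min; less 30 min break → 7 h 19 min
Wed: 11:23 AM–7:50 PM = 8 h 27 min; less 30 min break → 7 h 57 min
Thu: 10:04 AM–7:09 PM = 9 h 5 min; less 30 min break → 8 h 35 min
Fri: 6:35 AM–2:02 PM = 7 h 27 min; less 30 min break → 6 h 57 min
Sat: 6:37 AM–4:40 PM = 10 h 3 min; less 30 min break → 9 h 33 min
Total worked: 47 h 4 min = 2824 min.
Regular 40 h 0 min = 2400 min at €42.50/h; overtime 7 h 4 min = 424 min at €63.75/h.
Pay = (2400 × €42.50 + 424 × €63.75) ÷ 60 = €2150.50.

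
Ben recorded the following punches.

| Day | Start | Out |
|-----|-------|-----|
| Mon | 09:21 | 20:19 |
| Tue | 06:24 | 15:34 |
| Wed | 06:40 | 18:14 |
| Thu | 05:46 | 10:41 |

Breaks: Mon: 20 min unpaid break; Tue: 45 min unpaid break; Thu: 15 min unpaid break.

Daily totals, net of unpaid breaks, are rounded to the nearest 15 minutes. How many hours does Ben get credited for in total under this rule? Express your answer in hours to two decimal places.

Mon: 09:21–20:19 = 10 h 58 min − 20 min = 10 h 38 min → rounds to 10 h 45 min
Tue: 06:24–15:34 = 9 h 10 min − 45 min = 8 h 25 min → rounds to 8 h 30 min
Wed: 06:40–18:14 = 11 h 34 min → rounds to 11 h 30 min
Thu: 05:46–10:41 = 4 h 55 min − 15 min = 4 h 40 min → rounds to 4 h 45 min
Total credited: 35 h 30 min.

35.50 hours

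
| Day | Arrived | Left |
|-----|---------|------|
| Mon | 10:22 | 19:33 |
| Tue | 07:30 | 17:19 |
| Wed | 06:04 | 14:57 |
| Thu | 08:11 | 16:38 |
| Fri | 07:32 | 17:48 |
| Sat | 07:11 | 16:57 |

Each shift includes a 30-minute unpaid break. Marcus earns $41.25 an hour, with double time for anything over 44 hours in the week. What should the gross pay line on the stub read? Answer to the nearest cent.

$2587.75

Mon: 10:22–19:33 = 9 h 11 min; less 30 min break → 8 h 41 min
Tue: 07:30–17:19 = 9 h 49 min; less 30 min break → 9 h 19 min
Wed: 06:04–14:57 = 8 h 53 min; less 30 min break → 8 h 23 min
Thu: 08:11–16:38 = 8 h 27 min; less 30 min break → 7 h 57 min
Fri: 07:32–17:48 = 10 h 16 min; less 30 min break → 9 h 46 min
Sat: 07:11–16:57 = 9 h 46 min; less 30 min break → 9 h 16 min
Total worked: 53 h 22 min = 3202 min.
Regular 44 h 0 min = 2640 min at $41.25/h; overtime 9 h 22 min = 562 min at $82.50/h.
Pay = (2640 × $41.25 + 562 × $82.50) ÷ 60 = $2587.75.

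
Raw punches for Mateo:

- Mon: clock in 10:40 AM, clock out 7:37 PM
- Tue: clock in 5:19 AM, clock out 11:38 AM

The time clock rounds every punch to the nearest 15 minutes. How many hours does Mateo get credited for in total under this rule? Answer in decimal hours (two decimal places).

15.25 hours

Mon: in 10:40 AM→10:45 AM, out 7:37 PM→7:30 PM; 8 h 45 min
Tue: in 5:19 AM→5:15 AM, out 11:38 AM→11:45 AM; 6 h 30 min
Total credited: 15 h 15 min.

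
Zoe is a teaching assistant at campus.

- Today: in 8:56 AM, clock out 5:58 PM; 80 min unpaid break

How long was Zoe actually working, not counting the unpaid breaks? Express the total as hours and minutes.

Today: 8:56 AM–5:58 PM = 9 h 2 min; less 80 min break → 7 h 42 min

7 h 42 min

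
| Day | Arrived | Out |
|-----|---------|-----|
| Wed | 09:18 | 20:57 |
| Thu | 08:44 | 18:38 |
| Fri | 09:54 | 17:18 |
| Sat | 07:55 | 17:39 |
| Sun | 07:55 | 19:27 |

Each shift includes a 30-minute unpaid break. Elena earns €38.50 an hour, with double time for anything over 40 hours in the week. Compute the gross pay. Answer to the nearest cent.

Wed: 09:18–20:57 = 11 h 39 min; less 30 min break → 11 h 9 min
Thu: 08:44–18:38 = 9 h 54 min; less 30 min break → 9 h 24 min
Fri: 09:54–17:18 = 7 h 24 min; less 30 min break → 6 h 54 min
Sat: 07:55–17:39 = 9 h 44 min; less 30 min break → 9 h 14 min
Sun: 07:55–19:27 = 11 h 32 min; less 30 min break → 11 h 2 min
Total worked: 47 h 43 min = 2863 min.
Regular 40 h 0 min = 2400 min at €38.50/h; overtime 7 h 43 min = 463 min at €77.00/h.
Pay = (2400 × €38.50 + 463 × €77.00) ÷ 60 = €2134.18.

€2134.18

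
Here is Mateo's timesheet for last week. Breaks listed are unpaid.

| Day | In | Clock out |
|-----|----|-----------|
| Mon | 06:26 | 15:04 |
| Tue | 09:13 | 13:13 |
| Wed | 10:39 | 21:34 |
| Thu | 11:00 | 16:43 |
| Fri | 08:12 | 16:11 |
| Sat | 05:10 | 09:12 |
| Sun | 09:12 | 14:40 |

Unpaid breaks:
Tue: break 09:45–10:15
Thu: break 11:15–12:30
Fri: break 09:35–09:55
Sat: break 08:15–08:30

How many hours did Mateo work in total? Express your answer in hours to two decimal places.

44.42 hours

Mon: 06:26–15:04 = 8 h 38 min
Tue: 09:13–13:13 = 4 h 0 min; less 30 min break → 3 h 30 min
Wed: 10:39–21:34 = 10 h 55 min
Thu: 11:00–16:43 = 5 h 43 min; less 75 min break → 4 h 28 min
Fri: 08:12–16:11 = 7 h 59 min; less 20 min break → 7 h 39 min
Sat: 05:10–09:12 = 4 h 2 min; less 15 min break → 3 h 47 min
Sun: 09:12–14:40 = 5 h 28 min
Total: 8 h 38 min + 3 h 30 min + 10 h 55 min + 4 h 28 min + 7 h 39 min + 3 h 47 min + 5 h 28 min = 44 h 25 min.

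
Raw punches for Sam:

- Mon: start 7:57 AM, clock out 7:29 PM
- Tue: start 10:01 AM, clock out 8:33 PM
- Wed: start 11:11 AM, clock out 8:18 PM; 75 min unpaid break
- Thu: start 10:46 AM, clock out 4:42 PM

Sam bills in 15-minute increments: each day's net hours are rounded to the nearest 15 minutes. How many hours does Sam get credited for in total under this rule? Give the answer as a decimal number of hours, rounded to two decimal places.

Mon: 7:57 AM–7:29 PM = 11 h 32 min → rounds to 11 h 30 min
Tue: 10:01 AM–8:33 PM = 10 h 32 min → rounds to 10 h 30 min
Wed: 11:11 AM–8:18 PM = 9 h 7 min − 75 min = 7 h 52 min → rounds to 7 h 45 min
Thu: 10:46 AM–4:42 PM = 5 h 56 min → rounds to 6 h 0 min
Total credited: 35 h 45 min.

35.75 hours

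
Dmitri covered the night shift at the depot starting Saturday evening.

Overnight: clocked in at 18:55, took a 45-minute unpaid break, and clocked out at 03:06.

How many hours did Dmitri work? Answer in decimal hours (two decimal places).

7.43 hours

Overnight: 18:55 → midnight = 5 h 5 min; midnight → 03:06 = 3 h 6 min; span 8 h 11 min; less 45 min break → 7 h 26 min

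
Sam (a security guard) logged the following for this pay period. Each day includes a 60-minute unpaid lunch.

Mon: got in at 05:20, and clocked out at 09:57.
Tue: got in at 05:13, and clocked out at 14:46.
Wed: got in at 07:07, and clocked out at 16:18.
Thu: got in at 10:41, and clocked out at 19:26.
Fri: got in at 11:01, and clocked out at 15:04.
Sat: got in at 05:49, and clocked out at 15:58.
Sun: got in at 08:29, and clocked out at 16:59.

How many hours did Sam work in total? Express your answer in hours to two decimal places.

Mon: 05:20–09:57 = 4 h 37 min; less 60 min break → 3 h 37 min
Tue: 05:13–14:46 = 9 h 33 min; less 60 min break → 8 h 33 min
Wed: 07:07–16:18 = 9 h 11 min; less 60 min break → 8 h 11 min
Thu: 10:41–19:26 = 8 h 45 min; less 60 min break → 7 h 45 min
Fri: 11:01–15:04 = 4 h 3 min; less 60 min break → 3 h 3 min
Sat: 05:49–15:58 = 10 h 9 min; less 60 min break → 9 h 9 min
Sun: 08:29–16:59 = 8 h 30 min; less 60 min break → 7 h 30 min
Total: 3 h 37 min + 8 h 33 min + 8 h 11 min + 7 h 45 min + 3 h 3 min + 9 h 9 min + 7 h 30 min = 47 h 48 min.

47.80 hours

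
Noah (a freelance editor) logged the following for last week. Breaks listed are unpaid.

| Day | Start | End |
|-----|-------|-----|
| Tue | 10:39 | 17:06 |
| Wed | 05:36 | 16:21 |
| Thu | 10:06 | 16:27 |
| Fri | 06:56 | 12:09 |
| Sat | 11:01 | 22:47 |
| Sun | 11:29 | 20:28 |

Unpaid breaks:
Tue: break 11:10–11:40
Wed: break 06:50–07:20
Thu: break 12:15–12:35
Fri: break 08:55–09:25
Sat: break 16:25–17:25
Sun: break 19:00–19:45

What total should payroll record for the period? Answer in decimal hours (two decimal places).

45.93 hours

Tue: 10:39–17:06 = 6 h 27 min; less 30 min break → 5 h 57 min
Wed: 05:36–16:21 = 10 h 45 min; less 30 min break → 10 h 15 min
Thu: 10:06–16:27 = 6 h 21 min; less 20 min break → 6 h 1 min
Fri: 06:56–12:09 = 5 h 13 min; less 30 min break → 4 h 43 min
Sat: 11:01–22:47 = 11 h 46 min; less 60 min break → 10 h 46 min
Sun: 11:29–20:28 = 8 h 59 min; less 45 min break → 8 h 14 min
Total: 5 h 57 min + 10 h 15 min + 6 h 1 min + 4 h 43 min + 10 h 46 min + 8 h 14 min = 45 h 56 min.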